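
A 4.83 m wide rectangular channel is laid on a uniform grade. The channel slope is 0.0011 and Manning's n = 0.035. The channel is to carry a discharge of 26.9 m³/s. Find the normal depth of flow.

y_n = 4.38 m

Manning's equation rearranged: A R^(2/3) = nQ / (1·√S) = 0.035 × 26.9 / (√0.0011) = 28.39.
Try y = 5.46 m: A R^(2/3) = 37.19 — too large.
Try y = 3.44 m: A R^(2/3) = 20.98 — too small.
Try y = 4.38 m: A R^(2/3) = 28.42 — ≈ 28.39.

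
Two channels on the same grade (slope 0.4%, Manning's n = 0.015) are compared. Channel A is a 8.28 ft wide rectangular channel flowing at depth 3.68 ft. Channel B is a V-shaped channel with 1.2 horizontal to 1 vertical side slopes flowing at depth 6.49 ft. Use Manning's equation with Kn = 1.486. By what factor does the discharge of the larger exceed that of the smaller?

Channel A: Flow area A = b·y = 8.28 × 3.68 = 30.47 ft². Wetted perimeter P = b + 2y = 8.28 + 2×3.68 = 15.64 ft. Hydraulic radius R = A/P = 30.47/15.64 = 1.948 ft. Q_A = (1.486/0.015)·30.47·1.948^(2/3)·√0.004 = 297.8 ft³/s.
Channel B: For a triangular section with side slope z = 1.2: A = zy² = 1.2×6.49² = 50.54 ft²; P = 2y√(1+z²) = 2×6.49×1.562 = 20.28 ft. Hydraulic radius R = A/P = 50.54/20.28 = 2.493 ft. Q_B = (1.486/0.015)·50.54·2.493^(2/3)·√0.004 = 582.2 ft³/s.
The larger discharge is 582.2 ft³/s and the smaller is 297.8 ft³/s; the ratio is 1.96.

1.96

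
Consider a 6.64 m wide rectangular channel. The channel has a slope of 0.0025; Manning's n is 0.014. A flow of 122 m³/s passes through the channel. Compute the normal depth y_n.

y_n = 3.58 m

Manning's equation rearranged: A R^(2/3) = nQ / (1·√S) = 0.014 × 122 / (√0.0025) = 34.16.
Trying y = 3.11 m: A R^(2/3) = 28.32 — short.
Trying y = 4.24 m: A R^(2/3) = 42.61 — over.
Trying y = 3.58 m: A R^(2/3) = 34.16 — matches.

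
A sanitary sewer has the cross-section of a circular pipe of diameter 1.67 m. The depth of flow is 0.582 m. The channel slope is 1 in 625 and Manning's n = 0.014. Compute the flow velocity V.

For a circular section of diameter D = 1.67 m at depth y = 0.582 m, the central angle is θ = 2 arccos(1 − 2y/D) = 2.526 rad. Then A = (D²/8)(θ − sin θ) = 0.6792 m² and P = Dθ/2 = 2.109 m.
Hydraulic radius R = A/P = 0.6792/2.109 = 0.322 m.
From Manning's equation, V = (1/n) R^(2/3) S^(1/2) = (1/0.014) × 0.322^(2/3) × 0.0016^(1/2) = 1.34 m/s.

V = 1.34 m/s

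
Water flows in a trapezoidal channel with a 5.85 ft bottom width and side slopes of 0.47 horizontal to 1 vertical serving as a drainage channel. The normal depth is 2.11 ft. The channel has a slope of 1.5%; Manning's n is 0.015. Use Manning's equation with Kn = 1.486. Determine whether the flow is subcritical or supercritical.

With bottom width b = 5.85 ft and side slope z = 0.47: A = (b + zy)y = (5.85 + 0.47×2.11)×2.11 = 14.44 ft²; P = b + 2y√(1+z²) = 5.85 + 2×2.11×1.105 = 10.51 ft.
Hydraulic radius R = A/P = 14.44/10.51 = 1.373 ft.
V = (1.486/n) R^(2/3) √S = (1.486/0.015) × 1.373^(2/3) × √0.015 = 14.99 ft/s. Hydraulic depth D_h = A/T = 14.44/7.833 = 1.843 ft.
Froude number Fr = V/√(g·D_h) = 14.99/√(32.2×1.843) = 1.95, which is greater than 1, so the flow is supercritical.

supercritical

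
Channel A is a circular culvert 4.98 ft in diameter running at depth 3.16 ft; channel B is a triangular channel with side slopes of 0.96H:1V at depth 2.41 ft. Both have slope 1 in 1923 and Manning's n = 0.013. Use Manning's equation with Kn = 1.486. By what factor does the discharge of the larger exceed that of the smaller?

Channel A: For a circular section of diameter D = 4.98 ft at depth y = 3.16 ft, the central angle is θ = 2 arccos(1 − 2y/D) = 3.686 rad. Then A = (D²/8)(θ − sin θ) = 13.03 ft² and P = Dθ/2 = 9.179 ft. Hydraulic radius R = A/P = 13.03/9.179 = 1.42 ft. Q_A = (1.486/0.013)·13.03·1.42^(2/3)·√0.00052 = 42.93 ft³/s.
Channel B: For a triangular section with side slope z = 0.96: A = zy² = 0.96×2.41² = 5.576 ft²; P = 2y√(1+z²) = 2×2.41×1.386 = 6.682 ft. Hydraulic radius R = A/P = 5.576/6.682 = 0.8345 ft. Q_B = (1.486/0.013)·5.576·0.8345^(2/3)·√0.00052 = 12.88 ft³/s.
The larger discharge is 42.93 ft³/s and the smaller is 12.88 ft³/s; the ratio is 3.33.

3.33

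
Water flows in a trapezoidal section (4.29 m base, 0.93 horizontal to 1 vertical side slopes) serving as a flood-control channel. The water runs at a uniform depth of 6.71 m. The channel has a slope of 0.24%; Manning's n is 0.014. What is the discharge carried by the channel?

With bottom width b = 4.29 m and side slope z = 0.93: A = (b + zy)y = (4.29 + 0.93×6.71)×6.71 = 70.66 m²; P = b + 2y√(1+z²) = 4.29 + 2×6.71×1.366 = 22.62 m.
Hydraulic radius R = A/P = 70.66/22.62 = 3.124 m.
Manning's equation: Q = (1/n) A R^(2/3) S^(1/2) = (1/0.014) × 70.66 × 3.124^(2/3) × 0.0024^(1/2) = 528 m³/s.

Q = 528 m³/s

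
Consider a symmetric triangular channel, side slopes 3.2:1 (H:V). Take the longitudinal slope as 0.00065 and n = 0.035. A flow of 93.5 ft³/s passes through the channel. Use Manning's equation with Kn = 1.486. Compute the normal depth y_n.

y_n = 4.14 ft

Manning's equation rearranged: A R^(2/3) = nQ / (1.486·√S) = 0.035 × 93.5 / (1.486 × √0.00065) = 86.38.
At y = 4.74 ft: A R^(2/3) = 123.9 — over.
At y = 3.31 ft: A R^(2/3) = 47.55 — short.
At y = 4.14 ft: A R^(2/3) = 86.36 — close enough.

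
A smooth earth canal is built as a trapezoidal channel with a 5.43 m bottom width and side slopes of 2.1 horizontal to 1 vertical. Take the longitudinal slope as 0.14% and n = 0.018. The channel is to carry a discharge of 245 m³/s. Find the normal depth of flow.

y_n = 4.39 m

Manning's equation rearranged: A R^(2/3) = nQ / (1·√S) = 0.018 × 245 / (√0.0014) = 117.9.
Trying y = 3.8 m: A R^(2/3) = 86.34 — too small.
Trying y = 4.39 m: A R^(2/3) = 118.1 — close enough.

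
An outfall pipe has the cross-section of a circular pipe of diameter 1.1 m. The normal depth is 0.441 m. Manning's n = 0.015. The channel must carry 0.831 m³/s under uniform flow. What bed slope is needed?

For a circular section of diameter D = 1.1 m at depth y = 0.441 m, the central angle is θ = 2 arccos(1 − 2y/D) = 2.743 rad. Then A = (D²/8)(θ − sin θ) = 0.3561 m² and P = Dθ/2 = 1.508 m.
Hydraulic radius R = A/P = 0.3561/1.508 = 0.236 m.
From Manning's equation, S = [nQ / (1 A R^(2/3))]² = [0.015 × 0.831 / (1 × 0.3561 × 0.236^(2/3))]² = 0.0084.

S = 0.0084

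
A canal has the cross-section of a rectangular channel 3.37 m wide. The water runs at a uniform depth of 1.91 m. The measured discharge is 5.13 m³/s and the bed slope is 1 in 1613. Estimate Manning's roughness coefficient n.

n = 0.029

Flow area A = b·y = 3.37 × 1.91 = 6.437 m². Wetted perimeter P = b + 2y = 3.37 + 2×1.91 = 7.19 m.
Hydraulic radius R = A/P = 6.437/7.19 = 0.8952 m.
Rearranging Manning's equation: n = (1/Q) A R^(2/3) S^(1/2) = (1/5.13) × 6.437 × 0.8952^(2/3) × √0.00062 = 0.029.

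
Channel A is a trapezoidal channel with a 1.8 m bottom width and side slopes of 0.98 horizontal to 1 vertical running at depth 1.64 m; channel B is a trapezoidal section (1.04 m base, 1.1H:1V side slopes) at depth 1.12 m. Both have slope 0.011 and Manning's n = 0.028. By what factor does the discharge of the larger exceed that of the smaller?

2.88

Channel A: With bottom width b = 1.8 m and side slope z = 0.98: A = (b + zy)y = (1.8 + 0.98×1.64)×1.64 = 5.588 m²; P = b + 2y√(1+z²) = 1.8 + 2×1.64×1.4 = 6.392 m. Hydraulic radius R = A/P = 5.588/6.392 = 0.8741 m. Q_A = (1/0.028)·5.588·0.8741^(2/3)·√0.011 = 19.13 m³/s.
Channel B: With bottom width b = 1.04 m and side slope z = 1.1: A = (b + zy)y = (1.04 + 1.1×1.12)×1.12 = 2.545 m²; P = b + 2y√(1+z²) = 1.04 + 2×1.12×1.487 = 4.37 m. Hydraulic radius R = A/P = 2.545/4.37 = 0.5823 m. Q_B = (1/0.028)·2.545·0.5823^(2/3)·√0.011 = 6.647 m³/s.
The larger discharge is 19.13 m³/s and the smaller is 6.647 m³/s; the ratio is 2.88.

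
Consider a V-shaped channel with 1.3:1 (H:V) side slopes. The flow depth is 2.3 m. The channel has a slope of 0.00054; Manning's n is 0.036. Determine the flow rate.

For a triangular section with side slope z = 1.3: A = zy² = 1.3×2.3² = 6.877 m²; P = 2y√(1+z²) = 2×2.3×1.64 = 7.545 m.
Hydraulic radius R = A/P = 6.877/7.545 = 0.9115 m.
Manning's equation: Q = (1/n) A R^(2/3) S^(1/2) = (1/0.036) × 6.877 × 0.9115^(2/3) × 0.00054^(1/2) = 4.17 m³/s.

Q = 4.17 m³/s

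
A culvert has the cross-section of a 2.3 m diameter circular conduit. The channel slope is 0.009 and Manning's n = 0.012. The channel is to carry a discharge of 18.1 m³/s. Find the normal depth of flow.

y_n = 1.55 m

Manning's equation rearranged: A R^(2/3) = nQ / (1·√S) = 0.012 × 18.1 / (√0.009) = 2.289.
Trying y = 1.89 m: A R^(2/3) = 2.88 — too large.
Trying y = 1.34 m: A R^(2/3) = 1.844 — too small.
Trying y = 1.55 m: A R^(2/3) = 2.286 — close enough.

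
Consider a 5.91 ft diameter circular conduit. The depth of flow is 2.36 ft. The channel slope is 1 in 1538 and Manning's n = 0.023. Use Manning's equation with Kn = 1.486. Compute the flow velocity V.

V = 1.93 ft/s

For a circular section of diameter D = 5.91 ft at depth y = 2.36 ft, the central angle is θ = 2 arccos(1 − 2y/D) = 2.736 rad. Then A = (D²/8)(θ − sin θ) = 10.22 ft² and P = Dθ/2 = 8.085 ft.
Hydraulic radius R = A/P = 10.22/8.085 = 1.264 ft.
From Manning's equation, V = (1.486/n) R^(2/3) S^(1/2) = (1.486/0.023) × 1.264^(2/3) × 0.0006502^(1/2) = 1.93 ft/s.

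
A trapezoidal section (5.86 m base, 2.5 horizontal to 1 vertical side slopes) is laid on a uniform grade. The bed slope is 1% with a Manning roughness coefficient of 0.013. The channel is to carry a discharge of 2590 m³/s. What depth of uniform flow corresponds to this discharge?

Manning's equation rearranged: A R^(2/3) = nQ / (1·√S) = 0.013 × 2590 / (√0.01) = 336.7.
At y = 7.34 m: A R^(2/3) = 441.4 — over.
At y = 4.8 m: A R^(2/3) = 166.4 — short.
At y = 6.54 m: A R^(2/3) = 337.1 — ≈ 336.7.

y_n = 6.54 m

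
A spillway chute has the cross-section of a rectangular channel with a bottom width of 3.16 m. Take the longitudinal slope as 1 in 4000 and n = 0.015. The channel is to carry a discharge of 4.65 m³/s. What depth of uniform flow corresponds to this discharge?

y_n = 1.62 m

Manning's equation rearranged: A R^(2/3) = nQ / (1·√S) = 0.015 × 4.65 / (√0.00025) = 4.411.
Trying y = 1.14 m: A R^(2/3) = 2.737 — too small.
Trying y = 1.62 m: A R^(2/3) = 4.411 — close enough.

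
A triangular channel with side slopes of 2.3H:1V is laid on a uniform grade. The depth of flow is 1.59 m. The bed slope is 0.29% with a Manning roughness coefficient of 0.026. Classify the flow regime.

For a triangular section with side slope z = 2.3: A = zy² = 2.3×1.59² = 5.815 m²; P = 2y√(1+z²) = 2×1.59×2.508 = 7.975 m.
Hydraulic radius R = A/P = 5.815/7.975 = 0.7291 m.
V = (1/n) R^(2/3) √S = (1/0.026) × 0.7291^(2/3) × √0.0029 = 1.678 m/s. Hydraulic depth D_h = A/T = 5.815/7.314 = 0.795 m.
Froude number Fr = V/√(g·D_h) = 1.678/√(9.81×0.795) = 0.601, which is less than 1, so the flow is subcritical.

subcritical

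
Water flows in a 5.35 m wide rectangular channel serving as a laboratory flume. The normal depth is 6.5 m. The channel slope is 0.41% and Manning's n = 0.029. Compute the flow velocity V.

Flow area A = b·y = 5.35 × 6.5 = 34.77 m². Wetted perimeter P = b + 2y = 5.35 + 2×6.5 = 18.35 m.
Hydraulic radius R = A/P = 34.77/18.35 = 1.895 m.
From Manning's equation, V = (1/n) R^(2/3) S^(1/2) = (1/0.029) × 1.895^(2/3) × 0.0041^(1/2) = 3.38 m/s.

V = 3.38 m/s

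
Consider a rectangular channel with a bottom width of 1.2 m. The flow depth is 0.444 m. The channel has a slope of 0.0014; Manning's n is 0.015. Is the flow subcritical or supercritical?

subcritical

Flow area A = b·y = 1.2 × 0.444 = 0.5328 m². Wetted perimeter P = b + 2y = 1.2 + 2×0.444 = 2.088 m.
Hydraulic radius R = A/P = 0.5328/2.088 = 0.2552 m.
V = (1/n) R^(2/3) √S = (1/0.015) × 0.2552^(2/3) × √0.0014 = 1.004 m/s. Hydraulic depth D_h = A/T = 0.5328/1.2 = 0.444 m.
Froude number Fr = V/√(g·D_h) = 1.004/√(9.81×0.444) = 0.481, which is less than 1, so the flow is subcritical.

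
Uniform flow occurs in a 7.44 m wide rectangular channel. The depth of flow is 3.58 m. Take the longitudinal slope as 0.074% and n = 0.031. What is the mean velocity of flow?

V = 1.31 m/s

Flow area A = b·y = 7.44 × 3.58 = 26.64 m². Wetted perimeter P = b + 2y = 7.44 + 2×3.58 = 14.6 m.
Hydraulic radius R = A/P = 26.64/14.6 = 1.824 m.
From Manning's equation, V = (1/n) R^(2/3) S^(1/2) = (1/0.031) × 1.824^(2/3) × 0.00074^(1/2) = 1.31 m/s.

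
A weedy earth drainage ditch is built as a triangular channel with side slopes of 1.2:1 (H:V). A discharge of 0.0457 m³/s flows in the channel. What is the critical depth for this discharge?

y_c = 0.197 m

At critical depth, Q² T / (g A³) = 1, i.e. A³/T = Q²/g = 0.0457²/9.81 = 0.0002129.
Trying y = 0.241 m: A³/T = 0.0005854 — high.
Trying y = 0.145 m: A³/T = 0.00004615 — low.
Trying y = 0.197 m: A³/T = 0.0002136 — close enough.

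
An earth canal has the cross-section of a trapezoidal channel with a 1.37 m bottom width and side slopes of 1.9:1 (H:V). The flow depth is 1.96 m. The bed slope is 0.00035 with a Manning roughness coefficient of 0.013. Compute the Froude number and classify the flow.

With bottom width b = 1.37 m and side slope z = 1.9: A = (b + zy)y = (1.37 + 1.9×1.96)×1.96 = 9.984 m²; P = b + 2y√(1+z²) = 1.37 + 2×1.96×2.147 = 9.787 m.
Hydraulic radius R = A/P = 9.984/9.787 = 1.02 m.
V = (1/n) R^(2/3) √S = (1/0.013) × 1.02^(2/3) × √0.00035 = 1.458 m/s. Hydraulic depth D_h = A/T = 9.984/8.818 = 1.132 m.
Froude number Fr = V/√(g·D_h) = 1.458/√(9.81×1.132) = 0.438, which is less than 1, so the flow is subcritical.

subcritical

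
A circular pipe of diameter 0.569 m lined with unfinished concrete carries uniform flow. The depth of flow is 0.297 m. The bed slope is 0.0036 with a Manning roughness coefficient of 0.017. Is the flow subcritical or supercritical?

subcritical

For a circular section of diameter D = 0.569 m at depth y = 0.297 m, the central angle is θ = 2 arccos(1 − 2y/D) = 3.229 rad. Then A = (D²/8)(θ − sin θ) = 0.1343 m² and P = Dθ/2 = 0.9188 m.
Hydraulic radius R = A/P = 0.1343/0.9188 = 0.1461 m.
V = (1/n) R^(2/3) √S = (1/0.017) × 0.1461^(2/3) × √0.0036 = 0.9791 m/s. Hydraulic depth D_h = A/T = 0.1343/0.5685 = 0.2362 m.
Froude number Fr = V/√(g·D_h) = 0.9791/√(9.81×0.2362) = 0.643, which is less than 1, so the flow is subcritical.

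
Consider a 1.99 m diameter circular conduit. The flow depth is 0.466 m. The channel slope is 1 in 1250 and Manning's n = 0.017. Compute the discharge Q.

Q = 0.391 m³/s

For a circular section of diameter D = 1.99 m at depth y = 0.466 m, the central angle is θ = 2 arccos(1 − 2y/D) = 2.02 rad. Then A = (D²/8)(θ − sin θ) = 0.5544 m² and P = Dθ/2 = 2.01 m.
Hydraulic radius R = A/P = 0.5544/2.01 = 0.2757 m.
Manning's equation: Q = (1/n) A R^(2/3) S^(1/2) = (1/0.017) × 0.5544 × 0.2757^(2/3) × 0.0008^(1/2) = 0.391 m³/s.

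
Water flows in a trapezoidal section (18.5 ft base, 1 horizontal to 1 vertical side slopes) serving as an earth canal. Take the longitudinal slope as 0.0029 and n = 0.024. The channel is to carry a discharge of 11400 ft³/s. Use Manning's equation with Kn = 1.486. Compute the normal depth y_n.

Manning's equation rearranged: A R^(2/3) = nQ / (1.486·√S) = 0.024 × 11400 / (1.486 × √0.0029) = 3419.
At y = 22.8 ft: A R^(2/3) = 4755 — high.
At y = 17.4 ft: A R^(2/3) = 2748 — low.
At y = 19.4 ft: A R^(2/3) = 3418 — close enough.

y_n = 19.4 ft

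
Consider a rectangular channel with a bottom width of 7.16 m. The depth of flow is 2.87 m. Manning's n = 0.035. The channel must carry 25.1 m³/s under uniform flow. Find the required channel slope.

Flow area A = b·y = 7.16 × 2.87 = 20.55 m². Wetted perimeter P = b + 2y = 7.16 + 2×2.87 = 12.9 m.
Hydraulic radius R = A/P = 20.55/12.9 = 1.593 m.
From Manning's equation, S = [nQ / (1 A R^(2/3))]² = [0.035 × 25.1 / (1 × 20.55 × 1.593^(2/3))]² = 0.000982.

S = 0.000982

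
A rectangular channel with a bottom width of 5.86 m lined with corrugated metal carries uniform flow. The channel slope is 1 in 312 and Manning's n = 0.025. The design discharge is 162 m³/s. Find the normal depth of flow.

y_n = 7.44 m

Manning's equation rearranged: A R^(2/3) = nQ / (1·√S) = 0.025 × 162 / (√0.003205) = 71.54.
Try y = 8.62 m: A R^(2/3) = 85.1 — over.
Try y = 6.52 m: A R^(2/3) = 61.08 — short.
Try y = 7.44 m: A R^(2/3) = 71.54 — ≈ 71.54.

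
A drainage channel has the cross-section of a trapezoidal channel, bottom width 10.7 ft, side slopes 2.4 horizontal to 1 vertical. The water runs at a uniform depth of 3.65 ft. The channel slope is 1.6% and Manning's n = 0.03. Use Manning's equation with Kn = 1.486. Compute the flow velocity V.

V = 11.2 ft/s

With bottom width b = 10.7 ft and side slope z = 2.4: A = (b + zy)y = (10.7 + 2.4×3.65)×3.65 = 71.03 ft²; P = b + 2y√(1+z²) = 10.7 + 2×3.65×2.6 = 29.68 ft.
Hydraulic radius R = A/P = 71.03/29.68 = 2.393 ft.
From Manning's equation, V = (1.486/n) R^(2/3) S^(1/2) = (1.486/0.03) × 2.393^(2/3) × 0.016^(1/2) = 11.2 ft/s.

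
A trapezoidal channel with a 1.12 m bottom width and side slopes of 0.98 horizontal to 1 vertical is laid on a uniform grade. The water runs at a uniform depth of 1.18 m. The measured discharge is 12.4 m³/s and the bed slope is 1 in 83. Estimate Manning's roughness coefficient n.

n = 0.017

With bottom width b = 1.12 m and side slope z = 0.98: A = (b + zy)y = (1.12 + 0.98×1.18)×1.18 = 2.686 m²; P = b + 2y√(1+z²) = 1.12 + 2×1.18×1.4 = 4.424 m.
Hydraulic radius R = A/P = 2.686/4.424 = 0.6071 m.
Rearranging Manning's equation: n = (1/Q) A R^(2/3) S^(1/2) = (1/12.4) × 2.686 × 0.6071^(2/3) × √0.01205 = 0.017.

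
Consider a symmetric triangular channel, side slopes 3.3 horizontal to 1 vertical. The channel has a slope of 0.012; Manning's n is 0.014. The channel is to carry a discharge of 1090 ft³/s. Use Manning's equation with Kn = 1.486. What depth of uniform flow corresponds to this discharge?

y_n = 4.22 ft

Manning's equation rearranged: A R^(2/3) = nQ / (1.486·√S) = 0.014 × 1090 / (1.486 × √0.012) = 93.74.
Trying y = 3.02 ft: A R^(2/3) = 38.47 — low.
Trying y = 4.91 ft: A R^(2/3) = 140.6 — high.
Trying y = 4.22 ft: A R^(2/3) = 93.89 — ≈ 93.74.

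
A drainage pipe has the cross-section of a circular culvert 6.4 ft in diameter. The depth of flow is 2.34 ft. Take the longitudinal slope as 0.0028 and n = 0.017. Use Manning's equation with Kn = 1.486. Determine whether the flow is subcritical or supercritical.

For a circular section of diameter D = 6.4 ft at depth y = 2.34 ft, the central angle is θ = 2 arccos(1 − 2y/D) = 2.597 rad. Then A = (D²/8)(θ − sin θ) = 10.65 ft² and P = Dθ/2 = 8.312 ft.
Hydraulic radius R = A/P = 10.65/8.312 = 1.281 ft.
V = (1.486/n) R^(2/3) √S = (1.486/0.017) × 1.281^(2/3) × √0.0028 = 5.456 ft/s. Hydraulic depth D_h = A/T = 10.65/6.165 = 1.727 ft.
Froude number Fr = V/√(g·D_h) = 5.456/√(32.2×1.727) = 0.732, which is less than 1, so the flow is subcritical.

subcritical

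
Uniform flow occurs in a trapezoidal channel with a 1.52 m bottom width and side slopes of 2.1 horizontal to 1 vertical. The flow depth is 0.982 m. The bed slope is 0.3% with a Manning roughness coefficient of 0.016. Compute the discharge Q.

Q = 8.35 m³/s

With bottom width b = 1.52 m and side slope z = 2.1: A = (b + zy)y = (1.52 + 2.1×0.982)×0.982 = 3.518 m²; P = b + 2y√(1+z²) = 1.52 + 2×0.982×2.326 = 6.088 m.
Hydraulic radius R = A/P = 3.518/6.088 = 0.5778 m.
Manning's equation: Q = (1/n) A R^(2/3) S^(1/2) = (1/0.016) × 3.518 × 0.5778^(2/3) × 0.003^(1/2) = 8.35 m³/s.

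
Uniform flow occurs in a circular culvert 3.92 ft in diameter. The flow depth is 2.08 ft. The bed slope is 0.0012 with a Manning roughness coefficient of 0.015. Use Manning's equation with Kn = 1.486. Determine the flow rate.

For a circular section of diameter D = 3.92 ft at depth y = 2.08 ft, the central angle is θ = 2 arccos(1 − 2y/D) = 3.264 rad. Then A = (D²/8)(θ − sin θ) = 6.504 ft² and P = Dθ/2 = 6.398 ft.
Hydraulic radius R = A/P = 6.504/6.398 = 1.017 ft.
Manning's equation: Q = (1.486/n) A R^(2/3) S^(1/2) = (1.486/0.015) × 6.504 × 1.017^(2/3) × 0.0012^(1/2) = 22.6 ft³/s.

Q = 22.6 ft³/s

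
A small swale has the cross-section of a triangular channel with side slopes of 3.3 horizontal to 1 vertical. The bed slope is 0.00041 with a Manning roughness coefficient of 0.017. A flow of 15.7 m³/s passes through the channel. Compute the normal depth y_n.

Manning's equation rearranged: A R^(2/3) = nQ / (1·√S) = 0.017 × 15.7 / (√0.00041) = 13.18.
At y = 2.44 m: A R^(2/3) = 21.78 — over.
At y = 1.81 m: A R^(2/3) = 9.823 — short.
At y = 2.02 m: A R^(2/3) = 13.16 — matches.

y_n = 2.02 m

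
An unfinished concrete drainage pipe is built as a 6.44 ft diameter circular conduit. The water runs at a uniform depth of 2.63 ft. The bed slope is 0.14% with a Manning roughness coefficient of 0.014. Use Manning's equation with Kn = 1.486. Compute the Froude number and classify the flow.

subcritical

For a circular section of diameter D = 6.44 ft at depth y = 2.63 ft, the central angle is θ = 2 arccos(1 − 2y/D) = 2.773 rad. Then A = (D²/8)(θ − sin θ) = 12.51 ft² and P = Dθ/2 = 8.929 ft.
Hydraulic radius R = A/P = 12.51/8.929 = 1.401 ft.
V = (1.486/n) R^(2/3) √S = (1.486/0.014) × 1.401^(2/3) × √0.0014 = 4.972 ft/s. Hydraulic depth D_h = A/T = 12.51/6.331 = 1.976 ft.
Froude number Fr = V/√(g·D_h) = 4.972/√(32.2×1.976) = 0.623, which is less than 1, so the flow is subcritical.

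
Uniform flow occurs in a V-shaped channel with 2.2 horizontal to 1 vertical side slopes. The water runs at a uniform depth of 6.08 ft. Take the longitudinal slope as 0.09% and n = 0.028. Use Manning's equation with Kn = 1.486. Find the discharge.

Q = 255 ft³/s

For a triangular section with side slope z = 2.2: A = zy² = 2.2×6.08² = 81.33 ft²; P = 2y√(1+z²) = 2×6.08×2.417 = 29.39 ft.
Hydraulic radius R = A/P = 81.33/29.39 = 2.768 ft.
Manning's equation: Q = (1.486/n) A R^(2/3) S^(1/2) = (1.486/0.028) × 81.33 × 2.768^(2/3) × 0.0009^(1/2) = 255 ft³/s.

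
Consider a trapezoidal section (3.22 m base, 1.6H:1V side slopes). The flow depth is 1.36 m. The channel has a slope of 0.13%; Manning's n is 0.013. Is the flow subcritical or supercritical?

With bottom width b = 3.22 m and side slope z = 1.6: A = (b + zy)y = (3.22 + 1.6×1.36)×1.36 = 7.339 m²; P = b + 2y√(1+z²) = 3.22 + 2×1.36×1.887 = 8.352 m.
Hydraulic radius R = A/P = 7.339/8.352 = 0.8786 m.
V = (1/n) R^(2/3) √S = (1/0.013) × 0.8786^(2/3) × √0.0013 = 2.544 m/s. Hydraulic depth D_h = A/T = 7.339/7.572 = 0.9692 m.
Froude number Fr = V/√(g·D_h) = 2.544/√(9.81×0.9692) = 0.825, which is less than 1, so the flow is subcritical.

subcritical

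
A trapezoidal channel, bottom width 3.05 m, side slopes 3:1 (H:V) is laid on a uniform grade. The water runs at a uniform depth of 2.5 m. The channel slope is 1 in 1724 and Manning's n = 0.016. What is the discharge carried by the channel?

With bottom width b = 3.05 m and side slope z = 3: A = (b + zy)y = (3.05 + 3×2.5)×2.5 = 26.38 m²; P = b + 2y√(1+z²) = 3.05 + 2×2.5×3.162 = 18.86 m.
Hydraulic radius R = A/P = 26.38/18.86 = 1.398 m.
Manning's equation: Q = (1/n) A R^(2/3) S^(1/2) = (1/0.016) × 26.38 × 1.398^(2/3) × 0.00058^(1/2) = 49.6 m³/s.

Q = 49.6 m³/s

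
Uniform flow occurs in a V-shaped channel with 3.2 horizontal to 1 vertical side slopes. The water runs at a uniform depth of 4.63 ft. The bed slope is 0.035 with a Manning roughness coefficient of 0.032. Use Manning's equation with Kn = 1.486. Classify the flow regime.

supercritical

For a triangular section with side slope z = 3.2: A = zy² = 3.2×4.63² = 68.6 ft²; P = 2y√(1+z²) = 2×4.63×3.353 = 31.05 ft.
Hydraulic radius R = A/P = 68.6/31.05 = 2.21 ft.
V = (1.486/n) R^(2/3) √S = (1.486/0.032) × 2.21^(2/3) × √0.035 = 14.74 ft/s. Hydraulic depth D_h = A/T = 68.6/29.63 = 2.315 ft.
Froude number Fr = V/√(g·D_h) = 14.74/√(32.2×2.315) = 1.71, which is greater than 1, so the flow is supercritical.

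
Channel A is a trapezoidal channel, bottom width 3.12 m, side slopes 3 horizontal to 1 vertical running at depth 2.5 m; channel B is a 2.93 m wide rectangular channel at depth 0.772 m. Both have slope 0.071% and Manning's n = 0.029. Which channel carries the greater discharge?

channel A

Channel A: With bottom width b = 3.12 m and side slope z = 3: A = (b + zy)y = (3.12 + 3×2.5)×2.5 = 26.55 m²; P = b + 2y√(1+z²) = 3.12 + 2×2.5×3.162 = 18.93 m. Hydraulic radius R = A/P = 26.55/18.93 = 1.402 m. Q_A = (1/0.029)·26.55·1.402^(2/3)·√0.00071 = 30.56 m³/s.
Channel B: Flow area A = b·y = 2.93 × 0.772 = 2.262 m². Wetted perimeter P = b + 2y = 2.93 + 2×0.772 = 4.474 m. Hydraulic radius R = A/P = 2.262/4.474 = 0.5056 m. Q_B = (1/0.029)·2.262·0.5056^(2/3)·√0.00071 = 1.319 m³/s.
Q_A = 30.56 m³/s vs Q_B = 1.319 m³/s, so channel A carries more.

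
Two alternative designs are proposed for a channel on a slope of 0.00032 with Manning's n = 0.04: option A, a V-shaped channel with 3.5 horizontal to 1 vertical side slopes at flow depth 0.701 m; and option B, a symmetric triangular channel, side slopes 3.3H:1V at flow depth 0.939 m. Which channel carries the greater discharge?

Channel A: For a triangular section with side slope z = 3.5: A = zy² = 3.5×0.701² = 1.72 m²; P = 2y√(1+z²) = 2×0.701×3.64 = 5.103 m. Hydraulic radius R = A/P = 1.72/5.103 = 0.337 m. Q_A = (1/0.04)·1.72·0.337^(2/3)·√0.00032 = 0.3725 m³/s.
Channel B: For a triangular section with side slope z = 3.3: A = zy² = 3.3×0.939² = 2.91 m²; P = 2y√(1+z²) = 2×0.939×3.448 = 6.476 m. Hydraulic radius R = A/P = 2.91/6.476 = 0.4493 m. Q_B = (1/0.04)·2.91·0.4493^(2/3)·√0.00032 = 0.7634 m³/s.
Q_A = 0.3725 m³/s vs Q_B = 0.7634 m³/s, so channel B carries more.

channel B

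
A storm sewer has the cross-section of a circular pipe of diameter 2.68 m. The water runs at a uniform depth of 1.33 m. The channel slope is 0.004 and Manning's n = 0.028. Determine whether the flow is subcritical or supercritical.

For a circular section of diameter D = 2.68 m at depth y = 1.33 m, the central angle is θ = 2 arccos(1 − 2y/D) = 3.127 rad. Then A = (D²/8)(θ − sin θ) = 2.794 m² and P = Dθ/2 = 4.19 m.
Hydraulic radius R = A/P = 2.794/4.19 = 0.6668 m.
V = (1/n) R^(2/3) √S = (1/0.028) × 0.6668^(2/3) × √0.004 = 1.724 m/s. Hydraulic depth D_h = A/T = 2.794/2.68 = 1.042 m.
Froude number Fr = V/√(g·D_h) = 1.724/√(9.81×1.042) = 0.539, which is less than 1, so the flow is subcritical.

subcritical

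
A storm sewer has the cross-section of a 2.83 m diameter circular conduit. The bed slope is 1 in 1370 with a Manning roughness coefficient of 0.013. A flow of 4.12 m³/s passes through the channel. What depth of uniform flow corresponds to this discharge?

y_n = 1.24 m

Manning's equation rearranged: A R^(2/3) = nQ / (1·√S) = 0.013 × 4.12 / (√0.0007299) = 1.982.
At y = 0.944 m: A R^(2/3) = 1.199 — low.
At y = 1.24 m: A R^(2/3) = 1.984 — close enough.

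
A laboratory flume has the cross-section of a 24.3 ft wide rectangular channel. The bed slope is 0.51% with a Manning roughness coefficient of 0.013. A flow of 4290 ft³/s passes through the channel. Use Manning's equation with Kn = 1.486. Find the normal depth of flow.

y_n = 7.7 ft

Manning's equation rearranged: A R^(2/3) = nQ / (1.486·√S) = 0.013 × 4290 / (1.486 × √0.0051) = 525.5.
Trying y = 6.33 ft: A R^(2/3) = 398 — low.
Trying y = 9.8 ft: A R^(2/3) = 735.2 — high.
Trying y = 7.7 ft: A R^(2/3) = 526 — ≈ 525.5.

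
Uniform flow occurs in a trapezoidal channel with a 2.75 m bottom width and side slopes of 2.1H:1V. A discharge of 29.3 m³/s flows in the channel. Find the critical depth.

y_c = 1.55 m

At critical depth, Q² T / (g A³) = 1, i.e. A³/T = Q²/g = 29.3²/9.81 = 87.51.
Trying y = 1.68 m: A³/T = 119.6 — over.
Trying y = 1.08 m: A³/T = 21.85 — short.
Trying y = 1.55 m: A³/T = 87.08 — close enough.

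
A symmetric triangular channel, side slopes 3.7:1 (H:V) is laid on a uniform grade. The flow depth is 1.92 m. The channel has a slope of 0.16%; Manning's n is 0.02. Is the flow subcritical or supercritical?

subcritical

For a triangular section with side slope z = 3.7: A = zy² = 3.7×1.92² = 13.64 m²; P = 2y√(1+z²) = 2×1.92×3.833 = 14.72 m.
Hydraulic radius R = A/P = 13.64/14.72 = 0.9267 m.
V = (1/n) R^(2/3) √S = (1/0.02) × 0.9267^(2/3) × √0.0016 = 1.901 m/s. Hydraulic depth D_h = A/T = 13.64/14.21 = 0.96 m.
Froude number Fr = V/√(g·D_h) = 1.901/√(9.81×0.96) = 0.619, which is less than 1, so the flow is subcritical.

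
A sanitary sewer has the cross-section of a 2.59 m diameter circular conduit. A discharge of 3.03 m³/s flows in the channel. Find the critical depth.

At critical depth, Q² T / (g A³) = 1, i.e. A³/T = Q²/g = 3.03²/9.81 = 0.9359.
Trying y = 0.639 m: A³/T = 0.4627 — too small.
Trying y = 0.898 m: A³/T = 1.732 — too large.
Trying y = 0.766 m: A³/T = 0.9364 — ≈ 0.9359.

y_c = 0.766 m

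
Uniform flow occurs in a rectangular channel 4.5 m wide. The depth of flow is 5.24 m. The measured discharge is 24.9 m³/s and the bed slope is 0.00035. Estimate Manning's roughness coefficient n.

n = 0.024

Flow area A = b·y = 4.5 × 5.24 = 23.58 m². Wetted perimeter P = b + 2y = 4.5 + 2×5.24 = 14.98 m.
Hydraulic radius R = A/P = 23.58/14.98 = 1.574 m.
Rearranging Manning's equation: n = (1/Q) A R^(2/3) S^(1/2) = (1/24.9) × 23.58 × 1.574^(2/3) × √0.00035 = 0.024.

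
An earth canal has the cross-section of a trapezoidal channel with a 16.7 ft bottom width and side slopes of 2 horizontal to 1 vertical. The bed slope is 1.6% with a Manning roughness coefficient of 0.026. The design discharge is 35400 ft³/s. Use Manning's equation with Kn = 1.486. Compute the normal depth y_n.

y_n = 19 ft

Manning's equation rearranged: A R^(2/3) = nQ / (1.486·√S) = 0.026 × 35400 / (1.486 × √0.016) = 4897.
Try y = 23.3 ft: A R^(2/3) = 7816 — over.
Try y = 19 ft: A R^(2/3) = 4895 — matches.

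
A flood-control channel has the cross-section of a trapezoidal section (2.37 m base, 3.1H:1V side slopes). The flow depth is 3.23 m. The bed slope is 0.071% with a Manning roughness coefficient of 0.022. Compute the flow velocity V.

With bottom width b = 2.37 m and side slope z = 3.1: A = (b + zy)y = (2.37 + 3.1×3.23)×3.23 = 40 m²; P = b + 2y√(1+z²) = 2.37 + 2×3.23×3.257 = 23.41 m.
Hydraulic radius R = A/P = 40/23.41 = 1.708 m.
From Manning's equation, V = (1/n) R^(2/3) S^(1/2) = (1/0.022) × 1.708^(2/3) × 0.00071^(1/2) = 1.73 m/s.

V = 1.73 m/s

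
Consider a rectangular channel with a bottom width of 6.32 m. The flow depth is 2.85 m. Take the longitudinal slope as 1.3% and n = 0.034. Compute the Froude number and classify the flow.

subcritical

Flow area A = b·y = 6.32 × 2.85 = 18.01 m². Wetted perimeter P = b + 2y = 6.32 + 2×2.85 = 12.02 m.
Hydraulic radius R = A/P = 18.01/12.02 = 1.499 m.
V = (1/n) R^(2/3) √S = (1/0.034) × 1.499^(2/3) × √0.013 = 4.391 m/s. Hydraulic depth D_h = A/T = 18.01/6.32 = 2.85 m.
Froude number Fr = V/√(g·D_h) = 4.391/√(9.81×2.85) = 0.831, which is less than 1, so the flow is subcritical.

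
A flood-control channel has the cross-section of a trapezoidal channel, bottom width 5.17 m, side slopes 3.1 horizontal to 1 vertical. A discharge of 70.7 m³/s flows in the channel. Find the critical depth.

At critical depth, Q² T / (g A³) = 1, i.e. A³/T = Q²/g = 70.7²/9.81 = 509.5.
At y = 1.67 m: A³/T = 332.3 — short.
At y = 2.28 m: A³/T = 1125 — over.
At y = 1.87 m: A³/T = 514.5 — ≈ 509.5.

y_c = 1.87 m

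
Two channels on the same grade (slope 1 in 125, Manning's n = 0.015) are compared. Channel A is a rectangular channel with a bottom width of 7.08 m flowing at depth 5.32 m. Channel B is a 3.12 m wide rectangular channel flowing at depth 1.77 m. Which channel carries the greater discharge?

Channel A: Flow area A = b·y = 7.08 × 5.32 = 37.67 m². Wetted perimeter P = b + 2y = 7.08 + 2×5.32 = 17.72 m. Hydraulic radius R = A/P = 37.67/17.72 = 2.126 m. Q_A = (1/0.015)·37.67·2.126^(2/3)·√0.008 = 371.3 m³/s.
Channel B: Flow area A = b·y = 3.12 × 1.77 = 5.522 m². Wetted perimeter P = b + 2y = 3.12 + 2×1.77 = 6.66 m. Hydraulic radius R = A/P = 5.522/6.66 = 0.8292 m. Q_B = (1/0.015)·5.522·0.8292^(2/3)·√0.008 = 29.06 m³/s.
Q_A = 371.3 m³/s vs Q_B = 29.06 m³/s, so channel A carries more.

channel A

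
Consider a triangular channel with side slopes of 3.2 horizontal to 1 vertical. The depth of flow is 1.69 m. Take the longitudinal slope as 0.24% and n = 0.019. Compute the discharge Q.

For a triangular section with side slope z = 3.2: A = zy² = 3.2×1.69² = 9.14 m²; P = 2y√(1+z²) = 2×1.69×3.353 = 11.33 m.
Hydraulic radius R = A/P = 9.14/11.33 = 0.8065 m.
Manning's equation: Q = (1/n) A R^(2/3) S^(1/2) = (1/0.019) × 9.14 × 0.8065^(2/3) × 0.0024^(1/2) = 20.4 m³/s.

Q = 20.4 m³/s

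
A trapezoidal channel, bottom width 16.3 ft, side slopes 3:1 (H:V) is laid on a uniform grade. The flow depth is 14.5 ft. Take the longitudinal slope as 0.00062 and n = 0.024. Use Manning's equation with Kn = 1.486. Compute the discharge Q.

Q = 5360 ft³/s

With bottom width b = 16.3 ft and side slope z = 3: A = (b + zy)y = (16.3 + 3×14.5)×14.5 = 867.1 ft²; P = b + 2y√(1+z²) = 16.3 + 2×14.5×3.162 = 108 ft.
Hydraulic radius R = A/P = 867.1/108 = 8.028 ft.
Manning's equation: Q = (1.486/n) A R^(2/3) S^(1/2) = (1.486/0.024) × 867.1 × 8.028^(2/3) × 0.00062^(1/2) = 5360 ft³/s.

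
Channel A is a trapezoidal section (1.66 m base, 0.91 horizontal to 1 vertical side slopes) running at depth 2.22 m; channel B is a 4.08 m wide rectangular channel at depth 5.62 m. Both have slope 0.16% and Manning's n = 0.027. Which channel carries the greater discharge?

Channel A: With bottom width b = 1.66 m and side slope z = 0.91: A = (b + zy)y = (1.66 + 0.91×2.22)×2.22 = 8.17 m²; P = b + 2y√(1+z²) = 1.66 + 2×2.22×1.352 = 7.663 m. Hydraulic radius R = A/P = 8.17/7.663 = 1.066 m. Q_A = (1/0.027)·8.17·1.066^(2/3)·√0.0016 = 12.63 m³/s.
Channel B: Flow area A = b·y = 4.08 × 5.62 = 22.93 m². Wetted perimeter P = b + 2y = 4.08 + 2×5.62 = 15.32 m. Hydraulic radius R = A/P = 22.93/15.32 = 1.497 m. Q_B = (1/0.027)·22.93·1.497^(2/3)·√0.0016 = 44.45 m³/s.
Q_A = 12.63 m³/s vs Q_B = 44.45 m³/s, so channel B carries more.

channel B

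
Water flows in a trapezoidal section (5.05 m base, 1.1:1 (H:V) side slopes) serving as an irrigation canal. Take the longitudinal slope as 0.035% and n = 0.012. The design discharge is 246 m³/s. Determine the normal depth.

Manning's equation rearranged: A R^(2/3) = nQ / (1·√S) = 0.012 × 246 / (√0.00035) = 157.8.
Try y = 6.85 m: A R^(2/3) = 194.6 — high.
Try y = 4.55 m: A R^(2/3) = 83.43 — low.
Try y = 6.2 m: A R^(2/3) = 157.6 — ≈ 157.8.

y_n = 6.2 m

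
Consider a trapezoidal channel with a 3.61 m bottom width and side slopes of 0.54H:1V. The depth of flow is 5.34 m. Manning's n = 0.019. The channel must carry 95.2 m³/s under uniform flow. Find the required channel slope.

S = 0.00095

With bottom width b = 3.61 m and side slope z = 0.54: A = (b + zy)y = (3.61 + 0.54×5.34)×5.34 = 34.68 m²; P = b + 2y√(1+z²) = 3.61 + 2×5.34×1.136 = 15.75 m.
Hydraulic radius R = A/P = 34.68/15.75 = 2.202 m.
From Manning's equation, S = [nQ / (1 A R^(2/3))]² = [0.019 × 95.2 / (1 × 34.68 × 2.202^(2/3))]² = 0.00095.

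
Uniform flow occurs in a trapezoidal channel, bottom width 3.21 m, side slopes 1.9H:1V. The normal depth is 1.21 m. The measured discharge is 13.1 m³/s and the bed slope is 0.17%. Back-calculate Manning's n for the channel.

n = 0.018

With bottom width b = 3.21 m and side slope z = 1.9: A = (b + zy)y = (3.21 + 1.9×1.21)×1.21 = 6.666 m²; P = b + 2y√(1+z²) = 3.21 + 2×1.21×2.147 = 8.406 m.
Hydraulic radius R = A/P = 6.666/8.406 = 0.793 m.
Rearranging Manning's equation: n = (1/Q) A R^(2/3) S^(1/2) = (1/13.1) × 6.666 × 0.793^(2/3) × √0.0017 = 0.018.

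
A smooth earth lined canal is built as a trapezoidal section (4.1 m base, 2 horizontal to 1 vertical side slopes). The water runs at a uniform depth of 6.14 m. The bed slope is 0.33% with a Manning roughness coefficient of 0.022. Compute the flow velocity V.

With bottom width b = 4.1 m and side slope z = 2: A = (b + zy)y = (4.1 + 2×6.14)×6.14 = 100.6 m²; P = b + 2y√(1+z²) = 4.1 + 2×6.14×2.236 = 31.56 m.
Hydraulic radius R = A/P = 100.6/31.56 = 3.187 m.
From Manning's equation, V = (1/n) R^(2/3) S^(1/2) = (1/0.022) × 3.187^(2/3) × 0.0033^(1/2) = 5.65 m/s.

V = 5.65 m/s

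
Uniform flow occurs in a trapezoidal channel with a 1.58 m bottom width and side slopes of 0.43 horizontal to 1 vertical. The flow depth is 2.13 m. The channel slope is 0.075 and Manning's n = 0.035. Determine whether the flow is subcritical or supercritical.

With bottom width b = 1.58 m and side slope z = 0.43: A = (b + zy)y = (1.58 + 0.43×2.13)×2.13 = 5.316 m²; P = b + 2y√(1+z²) = 1.58 + 2×2.13×1.089 = 6.217 m.
Hydraulic radius R = A/P = 5.316/6.217 = 0.8551 m.
V = (1/n) R^(2/3) √S = (1/0.035) × 0.8551^(2/3) × √0.075 = 7.049 m/s. Hydraulic depth D_h = A/T = 5.316/3.412 = 1.558 m.
Froude number Fr = V/√(g·D_h) = 7.049/√(9.81×1.558) = 1.8, which is greater than 1, so the flow is supercritical.

supercritical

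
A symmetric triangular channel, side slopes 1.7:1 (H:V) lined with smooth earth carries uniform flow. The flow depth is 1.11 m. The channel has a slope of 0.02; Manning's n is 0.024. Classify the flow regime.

For a triangular section with side slope z = 1.7: A = zy² = 1.7×1.11² = 2.095 m²; P = 2y√(1+z²) = 2×1.11×1.972 = 4.379 m.
Hydraulic radius R = A/P = 2.095/4.379 = 0.4784 m.
V = (1/n) R^(2/3) √S = (1/0.024) × 0.4784^(2/3) × √0.02 = 3.604 m/s. Hydraulic depth D_h = A/T = 2.095/3.774 = 0.555 m.
Froude number Fr = V/√(g·D_h) = 3.604/√(9.81×0.555) = 1.54, which is greater than 1, so the flow is supercritical.

supercritical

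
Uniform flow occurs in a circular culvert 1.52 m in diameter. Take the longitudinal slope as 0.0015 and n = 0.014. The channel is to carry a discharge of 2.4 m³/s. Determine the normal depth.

Manning's equation rearranged: A R^(2/3) = nQ / (1·√S) = 0.014 × 2.4 / (√0.0015) = 0.8675.
Trying y = 0.917 m: A R^(2/3) = 0.6449 — too small.
Trying y = 1.29 m: A R^(2/3) = 0.9798 — too large.
Trying y = 1.14 m: A R^(2/3) = 0.8681 — matches.

y_n = 1.14 m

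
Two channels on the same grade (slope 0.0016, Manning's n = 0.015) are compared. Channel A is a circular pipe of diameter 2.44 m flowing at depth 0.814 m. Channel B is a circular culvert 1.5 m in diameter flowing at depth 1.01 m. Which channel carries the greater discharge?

Channel A: For a circular section of diameter D = 2.44 m at depth y = 0.814 m, the central angle is θ = 2 arccos(1 − 2y/D) = 2.463 rad. Then A = (D²/8)(θ − sin θ) = 1.366 m² and P = Dθ/2 = 3.005 m. Hydraulic radius R = A/P = 1.366/3.005 = 0.4546 m. Q_A = (1/0.015)·1.366·0.4546^(2/3)·√0.0016 = 2.153 m³/s.
Channel B: For a circular section of diameter D = 1.5 m at depth y = 1.01 m, the central angle is θ = 2 arccos(1 − 2y/D) = 3.85 rad. Then A = (D²/8)(θ − sin θ) = 1.266 m² and P = Dθ/2 = 2.887 m. Hydraulic radius R = A/P = 1.266/2.887 = 0.4384 m. Q_B = (1/0.015)·1.266·0.4384^(2/3)·√0.0016 = 1.948 m³/s.
Q_A = 2.153 m³/s vs Q_B = 1.948 m³/s, so channel A carries more.

channel A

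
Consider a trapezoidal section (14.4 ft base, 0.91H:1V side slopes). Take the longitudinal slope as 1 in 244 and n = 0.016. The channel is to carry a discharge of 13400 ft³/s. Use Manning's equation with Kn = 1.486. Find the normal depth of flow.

Manning's equation rearranged: A R^(2/3) = nQ / (1.486·√S) = 0.016 × 13400 / (1.486 × √0.004098) = 2254.
Trying y = 20.2 ft: A R^(2/3) = 2990 — high.
Trying y = 15.2 ft: A R^(2/3) = 1678 — low.
Trying y = 17.6 ft: A R^(2/3) = 2253 — close enough.

y_n = 17.6 ft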